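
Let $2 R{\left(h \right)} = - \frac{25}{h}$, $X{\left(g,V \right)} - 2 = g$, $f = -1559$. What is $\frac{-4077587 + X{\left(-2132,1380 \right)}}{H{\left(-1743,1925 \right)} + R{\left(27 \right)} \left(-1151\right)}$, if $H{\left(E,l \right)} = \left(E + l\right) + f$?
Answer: $\frac{220304718}{45583} \approx 4833.0$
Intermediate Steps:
$X{\left(g,V \right)} = 2 + g$
$H{\left(E,l \right)} = -1559 + E + l$ ($H{\left(E,l \right)} = \left(E + l\right) - 1559 = -1559 + E + l$)
$R{\left(h \right)} = - \frac{25}{2 h}$ ($R{\left(h \right)} = \frac{\left(-25\right) \frac{1}{h}}{2} = - \frac{25}{2 h}$)
$\frac{-4077587 + X{\left(-2132,1380 \right)}}{H{\left(-1743,1925 \right)} + R{\left(27 \right)} \left(-1151\right)} = \frac{-4077587 + \left(2 - 2132\right)}{\left(-1559 - 1743 + 1925\right) + - \frac{25}{2 \cdot 27} \left(-1151\right)} = \frac{-4077587 - 2130}{-1377 + \left(- \frac{25}{2}\right) \frac{1}{27} \left(-1151\right)} = - \frac{4079717}{-1377 - - \frac{28775}{54}} = - \frac{4079717}{-1377 + \frac{28775}{54}} = - \frac{4079717}{- \frac{45583}{54}} = \left(-4079717\right) \left(- \frac{54}{45583}\right) = \frac{220304718}{45583}$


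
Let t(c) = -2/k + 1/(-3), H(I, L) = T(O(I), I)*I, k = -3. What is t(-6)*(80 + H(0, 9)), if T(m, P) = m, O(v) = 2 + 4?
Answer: 80/3 ≈ 26.667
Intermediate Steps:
O(v) = 6
H(I, L) = 6*I
t(c) = ⅓ (t(c) = -2/(-3) + 1/(-3) = -2*(-⅓) + 1*(-⅓) = ⅔ - ⅓ = ⅓)
t(-6)*(80 + H(0, 9)) = (80 + 6*0)/3 = (80 + 0)/3 = (⅓)*80 = 80/3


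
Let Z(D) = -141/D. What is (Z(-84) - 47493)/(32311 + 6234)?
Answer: -102289/83020 ≈ -1.2321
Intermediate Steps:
(Z(-84) - 47493)/(32311 + 6234) = (-141/(-84) - 47493)/(32311 + 6234) = (-141*(-1/84) - 47493)/38545 = (47/28 - 47493)*(1/38545) = -1329757/28*1/38545 = -102289/83020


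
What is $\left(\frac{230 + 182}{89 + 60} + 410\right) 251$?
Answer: $\frac{15437002}{149} \approx 1.036 \cdot 10^{5}$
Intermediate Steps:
$\left(\frac{230 + 182}{89 + 60} + 410\right) 251 = \left(\frac{412}{149} + 410\right) 251 = \frac{61502}{149} \cdot 251 = \frac{15437002}{149}$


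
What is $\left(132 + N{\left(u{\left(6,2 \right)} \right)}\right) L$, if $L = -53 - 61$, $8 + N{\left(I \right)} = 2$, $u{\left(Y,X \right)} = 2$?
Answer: $-14364$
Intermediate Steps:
$N{\left(I \right)} = -6$ ($N{\left(I \right)} = -8 + 2 = -6$)
$L = -114$ ($L = -53 - 61 = -114$)
$\left(132 + N{\left(u{\left(6,2 \right)} \right)}\right) L = \left(132 - 6\right) \left(-114\right) = 126 \left(-114\right) = -14364$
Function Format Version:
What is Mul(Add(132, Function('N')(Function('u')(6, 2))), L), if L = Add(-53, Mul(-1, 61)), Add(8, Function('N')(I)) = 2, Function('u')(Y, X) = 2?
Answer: -14364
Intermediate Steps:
Function('N')(I) = -6 (Function('N')(I) = Add(-8, 2) = -6)
L = -114 (L = Add(-53, -61) = -114)
Mul(Add(132, Function('N')(Function('u')(6, 2))), L) = Mul(Add(132, -6), -114) = Mul(126, -114) = -14364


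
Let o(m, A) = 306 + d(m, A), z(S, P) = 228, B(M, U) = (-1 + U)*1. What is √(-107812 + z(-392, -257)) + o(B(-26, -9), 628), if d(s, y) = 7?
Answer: 313 + 328*I ≈ 313.0 + 328.0*I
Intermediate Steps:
B(M, U) = -1 + U
o(m, A) = 313 (o(m, A) = 306 + 7 = 313)
√(-107812 + z(-392, -257)) + o(B(-26, -9), 628) = √(-107812 + 228) + 313 = √(-107584) + 313 = 328*I + 313 = 313 + 328*I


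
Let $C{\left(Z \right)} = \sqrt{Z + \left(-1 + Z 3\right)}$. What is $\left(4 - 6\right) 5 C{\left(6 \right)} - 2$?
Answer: $-2 - 10 \sqrt{23} \approx -49.958$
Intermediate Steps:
$C{\left(Z \right)} = \sqrt{-1 + 4 Z}$ ($C{\left(Z \right)} = \sqrt{Z + \left(-1 + 3 Z\right)} = \sqrt{-1 + 4 Z}$)
$\left(4 - 6\right) 5 C{\left(6 \right)} - 2 = \left(4 - 6\right) 5 \sqrt{-1 + 4 \cdot 6} - 2 = \left(4 - 6\right) 5 \sqrt{-1 + 24} - 2 = \left(-2\right) 5 \sqrt{23} - 2 = - 10 \sqrt{23} - 2 = -2 - 10 \sqrt{23}$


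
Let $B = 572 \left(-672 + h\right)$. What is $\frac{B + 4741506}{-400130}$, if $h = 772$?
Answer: $- \frac{2399353}{200065} \approx -11.993$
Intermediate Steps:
$B = 57200$ ($B = 572 \left(-672 + 772\right) = 572 \cdot 100 = 57200$)
$\frac{B + 4741506}{-400130} = \frac{57200 + 4741506}{-400130} = 4798706 \left(- \frac{1}{400130}\right) = - \frac{2399353}{200065}$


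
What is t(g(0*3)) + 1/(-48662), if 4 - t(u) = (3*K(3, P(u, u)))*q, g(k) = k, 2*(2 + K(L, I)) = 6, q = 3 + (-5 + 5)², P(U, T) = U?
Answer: -243311/48662 ≈ -5.0000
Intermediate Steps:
q = 3 (q = 3 + 0² = 3 + 0 = 3)
K(L, I) = 1 (K(L, I) = -2 + (½)*6 = -2 + 3 = 1)
t(u) = -5 (t(u) = 4 - 3*1*3 = 4 - 3*3 = 4 - 1*9 = 4 - 9 = -5)
t(g(0*3)) + 1/(-48662) = -5 + 1/(-48662) = -5 - 1/48662 = -243311/48662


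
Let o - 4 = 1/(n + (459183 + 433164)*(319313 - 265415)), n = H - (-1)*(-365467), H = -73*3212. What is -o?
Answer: -192380474653/48095118663 ≈ -4.0000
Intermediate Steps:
H = -234476
n = -599943 (n = -234476 - (-1)*(-365467) = -234476 - 1*365467 = -234476 - 365467 = -599943)
o = 192380474653/48095118663 (o = 4 + 1/(-599943 + (459183 + 433164)*(319313 - 265415)) = 4 + 1/(-599943 + 892347*53898) = 4 + 1/(-599943 + 48095718606) = 4 + 1/48095118663 = 192380474653/48095118663 ≈ 4.0000)
-o = -1*192380474653/48095118663 = -192380474653/48095118663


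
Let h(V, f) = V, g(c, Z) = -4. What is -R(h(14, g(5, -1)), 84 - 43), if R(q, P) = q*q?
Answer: -196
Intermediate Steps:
R(q, P) = q**2
-R(h(14, g(5, -1)), 84 - 43) = -1*14**2 = -1*196 = -196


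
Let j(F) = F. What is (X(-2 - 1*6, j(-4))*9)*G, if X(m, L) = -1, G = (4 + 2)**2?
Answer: -324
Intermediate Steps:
G = 36 (G = 6**2 = 36)
(X(-2 - 1*6, j(-4))*9)*G = -1*9*36 = -9*36 = -324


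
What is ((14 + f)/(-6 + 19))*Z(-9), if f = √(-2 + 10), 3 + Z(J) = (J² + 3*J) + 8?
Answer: 826/13 + 118*√2/13 ≈ 76.375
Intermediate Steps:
Z(J) = 5 + J² + 3*J (Z(J) = -3 + ((J² + 3*J) + 8) = -3 + (8 + J² + 3*J) = 5 + J² + 3*J)
f = 2*√2 (f = √8 = 2*√2 ≈ 2.8284)
((14 + f)/(-6 + 19))*Z(-9) = ((14 + 2*√2)/(-6 + 19))*(5 + (-9)² + 3*(-9)) = ((14 + 2*√2)/13)*(5 + 81 - 27) = ((14 + 2*√2)*(1/13))*59 = (14/13 + 2*√2/13)*59 = 826/13 + 118*√2/13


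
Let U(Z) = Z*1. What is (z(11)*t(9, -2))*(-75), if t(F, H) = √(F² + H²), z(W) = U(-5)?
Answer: 375*√85 ≈ 3457.3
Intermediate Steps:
U(Z) = Z
z(W) = -5
(z(11)*t(9, -2))*(-75) = -5*√(9² + (-2)²)*(-75) = -5*√(81 + 4)*(-75) = -5*√85*(-75) = 375*√85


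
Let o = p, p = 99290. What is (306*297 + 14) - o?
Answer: -8394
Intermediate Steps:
o = 99290
(306*297 + 14) - o = (306*297 + 14) - 1*99290 = (90882 + 14) - 99290 = 90896 - 99290 = -8394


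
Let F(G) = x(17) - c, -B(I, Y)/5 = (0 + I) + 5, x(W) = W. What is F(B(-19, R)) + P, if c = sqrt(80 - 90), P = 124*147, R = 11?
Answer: 18245 - I*sqrt(10) ≈ 18245.0 - 3.1623*I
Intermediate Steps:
P = 18228
c = I*sqrt(10) (c = sqrt(-10) = I*sqrt(10) ≈ 3.1623*I)
B(I, Y) = -25 - 5*I (B(I, Y) = -5*((0 + I) + 5) = -5*(I + 5) = -5*(5 + I) = -25 - 5*I)
F(G) = 17 - I*sqrt(10)
F(B(-19, R)) + P = (17 - I*sqrt(10)) + 18228 = 18245 - I*sqrt(10)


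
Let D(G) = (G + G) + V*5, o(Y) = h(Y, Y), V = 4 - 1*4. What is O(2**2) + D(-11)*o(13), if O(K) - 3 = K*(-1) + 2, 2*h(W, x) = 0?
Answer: 1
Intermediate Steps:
V = 0 (V = 4 - 4 = 0)
h(W, x) = 0 (h(W, x) = (1/2)*0 = 0)
o(Y) = 0
D(G) = 2*G (D(G) = (G + G) + 0*5 = 2*G + 0 = 2*G)
O(K) = 5 - K (O(K) = 3 + (K*(-1) + 2) = 3 + (-K + 2) = 3 + (2 - K) = 5 - K)
O(2**2) + D(-11)*o(13) = (5 - 1*2**2) + (2*(-11))*0 = (5 - 1*4) - 22*0 = (5 - 4) + 0 = 1 + 0 = 1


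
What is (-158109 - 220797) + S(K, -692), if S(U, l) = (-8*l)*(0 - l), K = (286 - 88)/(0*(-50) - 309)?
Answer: 3452006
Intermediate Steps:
K = -66/103 (K = 198/(0 - 309) = 198/(-309) = 198*(-1/309) = -66/103 ≈ -0.64078)
S(U, l) = 8*l² (S(U, l) = (-8*l)*(-l) = 8*l²)
(-158109 - 220797) + S(K, -692) = (-158109 - 220797) + 8*(-692)² = -378906 + 8*478864 = -378906 + 3830912 = 3452006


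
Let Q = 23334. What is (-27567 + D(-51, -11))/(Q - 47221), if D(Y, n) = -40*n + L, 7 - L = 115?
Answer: 27235/23887 ≈ 1.1402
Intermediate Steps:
L = -108 (L = 7 - 1*115 = 7 - 115 = -108)
D(Y, n) = -108 - 40*n (D(Y, n) = -40*n - 108 = -108 - 40*n)
(-27567 + D(-51, -11))/(Q - 47221) = (-27567 + (-108 - 40*(-11)))/(23334 - 47221) = (-27567 + (-108 + 440))/(-23887) = (-27567 + 332)*(-1/23887) = -27235*(-1/23887) = 27235/23887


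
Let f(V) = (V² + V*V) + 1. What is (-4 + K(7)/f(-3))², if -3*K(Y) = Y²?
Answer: 76729/3249 ≈ 23.616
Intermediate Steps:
f(V) = 1 + 2*V² (f(V) = (V² + V²) + 1 = 2*V² + 1 = 1 + 2*V²)
K(Y) = -Y²/3
(-4 + K(7)/f(-3))² = (-4 + (-⅓*7²)/(1 + 2*(-3)²))² = (-4 + (-⅓*49)/(1 + 2*9))² = (-4 - 49/(3*(1 + 18)))² = (-4 - 49/3/19)² = (-4 - 49/3*1/19)² = (-4 - 49/57)² = (-277/57)² = 76729/3249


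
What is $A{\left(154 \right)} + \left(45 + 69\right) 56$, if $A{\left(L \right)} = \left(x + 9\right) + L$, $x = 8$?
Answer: $6555$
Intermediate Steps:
$A{\left(L \right)} = 17 + L$ ($A{\left(L \right)} = \left(8 + 9\right) + L = 17 + L$)
$A{\left(154 \right)} + \left(45 + 69\right) 56 = \left(17 + 154\right) + \left(45 + 69\right) 56 = 171 + 114 \cdot 56 = 171 + 6384 = 6555$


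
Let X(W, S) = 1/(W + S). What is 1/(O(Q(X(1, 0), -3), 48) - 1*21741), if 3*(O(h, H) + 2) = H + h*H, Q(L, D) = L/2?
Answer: -1/21719 ≈ -4.6043e-5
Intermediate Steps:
X(W, S) = 1/(S + W)
Q(L, D) = L/2 (Q(L, D) = L*(½) = L/2)
O(h, H) = -2 + H/3 + H*h/3 (O(h, H) = -2 + (H + h*H)/3 = -2 + (H + H*h)/3 = -2 + (H/3 + H*h/3) = -2 + H/3 + H*h/3)
1/(O(Q(X(1, 0), -3), 48) - 1*21741) = 1/((-2 + (⅓)*48 + (⅓)*48*(1/(2*(0 + 1)))) - 1*21741) = 1/((-2 + 16 + (⅓)*48*((½)/1)) - 21741) = 1/((-2 + 16 + (⅓)*48*((½)*1)) - 21741) = 1/((-2 + 16 + (⅓)*48*(½)) - 21741) = 1/((-2 + 16 + 8) - 21741) = 1/(22 - 21741) = 1/(-21719) = -1/21719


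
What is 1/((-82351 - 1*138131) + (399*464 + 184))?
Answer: -1/35162 ≈ -2.8440e-5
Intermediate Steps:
1/((-82351 - 1*138131) + (399*464 + 184)) = 1/((-82351 - 138131) + (185136 + 184)) = 1/(-220482 + 185320) = 1/(-35162) = -1/35162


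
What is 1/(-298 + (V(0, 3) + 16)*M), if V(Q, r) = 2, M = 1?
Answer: -1/280 ≈ -0.0035714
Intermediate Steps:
1/(-298 + (V(0, 3) + 16)*M) = 1/(-298 + (2 + 16)*1) = 1/(-298 + 18*1) = 1/(-298 + 18) = 1/(-280) = -1/280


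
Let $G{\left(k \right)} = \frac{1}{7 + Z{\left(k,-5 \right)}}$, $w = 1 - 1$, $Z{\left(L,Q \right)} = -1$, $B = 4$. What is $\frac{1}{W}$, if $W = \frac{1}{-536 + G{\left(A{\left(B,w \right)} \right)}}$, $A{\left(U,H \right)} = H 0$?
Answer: $- \frac{3215}{6} \approx -535.83$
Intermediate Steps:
$w = 0$
$A{\left(U,H \right)} = 0$
$G{\left(k \right)} = \frac{1}{6}$ ($G{\left(k \right)} = \frac{1}{7 - 1} = \frac{1}{6}$)
$W = - \frac{6}{3215}$ ($W = \frac{1}{-536 + \frac{1}{6}} = \frac{1}{- \frac{3215}{6}} = - \frac{6}{3215} \approx -0.0018663$)
$\frac{1}{W} = \frac{1}{- \frac{6}{3215}} = - \frac{3215}{6}$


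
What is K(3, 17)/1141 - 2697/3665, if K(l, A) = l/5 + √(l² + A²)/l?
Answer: -3075078/4181765 + √298/3423 ≈ -0.73031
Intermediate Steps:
K(l, A) = l/5 + √(A² + l²)/l (K(l, A) = l*(⅕) + √(A² + l²)/l = l/5 + √(A² + l²)/l)
K(3, 17)/1141 - 2697/3665 = ((⅕)*3 + √(17² + 3²)/3)/1141 - 2697/3665 = (⅗ + √(289 + 9)/3)*(1/1141) - 2697*1/3665 = (⅗ + √298/3)*(1/1141) - 2697/3665 = (3/5705 + √298/3423) - 2697/3665 = -3075078/4181765 + √298/3423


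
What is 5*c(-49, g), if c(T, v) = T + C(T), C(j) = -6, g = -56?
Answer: -275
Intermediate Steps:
c(T, v) = -6 + T (c(T, v) = T - 6 = -6 + T)
5*c(-49, g) = 5*(-6 - 49) = 5*(-55) = -275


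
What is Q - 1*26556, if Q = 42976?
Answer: 16420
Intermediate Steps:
Q - 1*26556 = 42976 - 1*26556 = 42976 - 26556 = 16420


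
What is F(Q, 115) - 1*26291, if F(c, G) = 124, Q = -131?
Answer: -26167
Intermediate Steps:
F(Q, 115) - 1*26291 = 124 - 1*26291 = 124 - 26291 = -26167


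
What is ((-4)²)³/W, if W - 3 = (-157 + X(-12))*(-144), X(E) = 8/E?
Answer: 4096/22707 ≈ 0.18038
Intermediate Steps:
W = 22707 (W = 3 + (-157 + 8/(-12))*(-144) = 3 + (-157 + 8*(-1/12))*(-144) = 3 + (-157 - ⅔)*(-144) = 3 - 473/3*(-144) = 3 + 22704 = 22707)
((-4)²)³/W = ((-4)²)³/22707 = 16³*(1/22707) = 4096*(1/22707) = 4096/22707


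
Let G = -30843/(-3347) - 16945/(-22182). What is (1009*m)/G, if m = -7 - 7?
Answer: -1048758793404/740874341 ≈ -1415.6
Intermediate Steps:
G = 740874341/74243154 (G = -30843*(-1/3347) - 16945*(-1/22182) = 30843/3347 + 16945/22182 = 740874341/74243154 ≈ 9.9790)
m = -14
(1009*m)/G = (1009*(-14))/(740874341/74243154) = -14126*74243154/740874341 = -1048758793404/740874341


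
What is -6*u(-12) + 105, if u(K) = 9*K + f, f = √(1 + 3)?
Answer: 741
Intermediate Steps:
f = 2 (f = √4 = 2)
u(K) = 2 + 9*K (u(K) = 9*K + 2 = 2 + 9*K)
-6*u(-12) + 105 = -6*(2 + 9*(-12)) + 105 = -6*(2 - 108) + 105 = -6*(-106) + 105 = 636 + 105 = 741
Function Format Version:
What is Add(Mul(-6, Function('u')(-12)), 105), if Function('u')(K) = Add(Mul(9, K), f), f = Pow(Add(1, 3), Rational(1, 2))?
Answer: 741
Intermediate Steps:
f = 2 (f = Pow(4, Rational(1, 2)) = 2)
Function('u')(K) = Add(2, Mul(9, K)) (Function('u')(K) = Add(Mul(9, K), 2) = Add(2, Mul(9, K)))
Add(Mul(-6, Function('u')(-12)), 105) = Add(Mul(-6, Add(2, Mul(9, -12))), 105) = Add(Mul(-6, Add(2, -108)), 105) = Add(Mul(-6, -106), 105) = Add(636, 105) = 741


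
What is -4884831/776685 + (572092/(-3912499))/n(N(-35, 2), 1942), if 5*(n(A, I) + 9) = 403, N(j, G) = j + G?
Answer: -162959061631681/25901975817185 ≈ -6.2914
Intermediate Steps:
N(j, G) = G + j
n(A, I) = 358/5 (n(A, I) = -9 + (⅕)*403 = -9 + 403/5 = 358/5)
-4884831/776685 + (572092/(-3912499))/n(N(-35, 2), 1942) = -4884831/776685 + (572092/(-3912499))/(358/5) = -4884831*1/776685 + (572092*(-1/3912499))*(5/358) = -232611/36985 - 572092/3912499*5/358 = -232611/36985 - 1430230/700337321 = -162959061631681/25901975817185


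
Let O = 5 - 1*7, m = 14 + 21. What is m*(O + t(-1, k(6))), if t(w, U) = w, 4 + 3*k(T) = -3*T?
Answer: -105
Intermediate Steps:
k(T) = -4/3 - T (k(T) = -4/3 + (-3*T)/3 = -4/3 - T)
m = 35
O = -2 (O = 5 - 7 = -2)
m*(O + t(-1, k(6))) = 35*(-2 - 1) = 35*(-3) = -105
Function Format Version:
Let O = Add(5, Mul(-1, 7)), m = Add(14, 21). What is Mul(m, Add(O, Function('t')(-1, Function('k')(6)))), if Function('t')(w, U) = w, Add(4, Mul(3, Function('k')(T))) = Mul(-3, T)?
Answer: -105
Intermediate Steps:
Function('k')(T) = Add(Rational(-4, 3), Mul(-1, T)) (Function('k')(T) = Add(Rational(-4, 3), Mul(Rational(1, 3), Mul(-3, T))) = Add(Rational(-4, 3), Mul(-1, T)))
m = 35
O = -2 (O = Add(5, -7) = -2)
Mul(m, Add(O, Function('t')(-1, Function('k')(6)))) = Mul(35, Add(-2, -1)) = Mul(35, -3) = -105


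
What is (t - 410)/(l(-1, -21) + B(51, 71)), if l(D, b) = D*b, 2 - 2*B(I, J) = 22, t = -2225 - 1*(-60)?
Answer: -2575/11 ≈ -234.09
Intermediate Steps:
t = -2165 (t = -2225 + 60 = -2165)
B(I, J) = -10 (B(I, J) = 1 - 1/2*22 = 1 - 11 = -10)
(t - 410)/(l(-1, -21) + B(51, 71)) = (-2165 - 410)/(-1*(-21) - 10) = -2575/(21 - 10) = -2575/11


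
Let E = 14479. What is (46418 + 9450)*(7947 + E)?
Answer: 1252895768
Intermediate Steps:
(46418 + 9450)*(7947 + E) = (46418 + 9450)*(7947 + 14479) = 55868*22426 = 1252895768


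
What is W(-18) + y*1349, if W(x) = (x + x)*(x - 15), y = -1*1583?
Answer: -2134279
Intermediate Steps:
y = -1583
W(x) = 2*x*(-15 + x) (W(x) = (2*x)*(-15 + x) = 2*x*(-15 + x))
W(-18) + y*1349 = 2*(-18)*(-15 - 18) - 1583*1349 = 2*(-18)*(-33) - 2135467 = 1188 - 2135467 = -2134279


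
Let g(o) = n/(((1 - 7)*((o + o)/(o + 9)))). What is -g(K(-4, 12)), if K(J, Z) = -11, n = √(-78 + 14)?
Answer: 4*I/33 ≈ 0.12121*I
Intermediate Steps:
n = 8*I (n = √(-64) = 8*I ≈ 8.0*I)
g(o) = -2*I*(9 + o)/(3*o) (g(o) = (8*I)/(((1 - 7)*((o + o)/(o + 9)))) = (8*I)/((-6*2*o/(9 + o))) = (8*I)/((-12*o/(9 + o))) = (8*I)*(-(9 + o)/(12*o)) = -2*I*(9 + o)/(3*o))
-g(K(-4, 12)) = -2*I*(-9 - 1*(-11))/(3*(-11)) = -2*I*(-1)*(-9 + 11)/(3*11) = -2*I*(-1)*2/(3*11) = -(-4)*I/33 = 4*I/33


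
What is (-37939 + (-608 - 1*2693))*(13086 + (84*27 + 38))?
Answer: -634766080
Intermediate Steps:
(-37939 + (-608 - 1*2693))*(13086 + (84*27 + 38)) = (-37939 + (-608 - 2693))*(13086 + (2268 + 38)) = (-37939 - 3301)*(13086 + 2306) = -41240*15392 = -634766080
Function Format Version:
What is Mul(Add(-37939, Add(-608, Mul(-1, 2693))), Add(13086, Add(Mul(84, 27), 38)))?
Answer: -634766080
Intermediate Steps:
Mul(Add(-37939, Add(-608, Mul(-1, 2693))), Add(13086, Add(Mul(84, 27), 38))) = Mul(Add(-37939, Add(-608, -2693)), Add(13086, Add(2268, 38))) = Mul(Add(-37939, -3301), Add(13086, 2306)) = Mul(-41240, 15392) = -634766080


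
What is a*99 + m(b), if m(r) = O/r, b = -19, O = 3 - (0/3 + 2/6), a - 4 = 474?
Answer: 2697346/57 ≈ 47322.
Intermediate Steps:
a = 478 (a = 4 + 474 = 478)
O = 8/3 (O = 3 - (0*(⅓) + 2*(⅙)) = 3 - (0 + ⅓) = 3 - 1*⅓ = 3 - ⅓ = 8/3 ≈ 2.6667)
m(r) = 8/(3*r)
a*99 + m(b) = 478*99 + (8/3)/(-19) = 47322 + (8/3)*(-1/19) = 47322 - 8/57 = 2697346/57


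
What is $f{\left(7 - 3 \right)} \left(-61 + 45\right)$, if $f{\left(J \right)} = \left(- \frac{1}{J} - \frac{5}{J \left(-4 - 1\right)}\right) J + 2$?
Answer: $-32$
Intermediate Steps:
$f{\left(J \right)} = 2$ ($f{\left(J \right)} = \left(- \frac{1}{J} - \frac{5}{J \left(-5\right)}\right) J + 2 = \left(- \frac{1}{J} - \frac{5}{\left(-5\right) J}\right) J + 2 = \left(- \frac{1}{J} - 5 \left(- \frac{1}{5 J}\right)\right) J + 2 = \left(- \frac{1}{J} + \frac{1}{J}\right) J + 2 = 0 J + 2 = 0 + 2 = 2$)
$f{\left(7 - 3 \right)} \left(-61 + 45\right) = 2 \left(-61 + 45\right) = 2 \left(-16\right) = -32$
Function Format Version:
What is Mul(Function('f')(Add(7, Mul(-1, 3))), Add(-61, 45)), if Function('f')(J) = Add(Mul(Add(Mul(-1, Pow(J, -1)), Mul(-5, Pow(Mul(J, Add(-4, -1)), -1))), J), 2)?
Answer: -32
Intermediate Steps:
Function('f')(J) = 2 (Function('f')(J) = Add(Mul(Add(Mul(-1, Pow(J, -1)), Mul(-5, Pow(Mul(J, -5), -1))), J), 2) = Add(Mul(Add(Mul(-1, Pow(J, -1)), Mul(-5, Pow(Mul(-5, J), -1))), J), 2) = Add(Mul(Add(Mul(-1, Pow(J, -1)), Mul(-5, Mul(Rational(-1, 5), Pow(J, -1)))), J), 2) = Add(Mul(Add(Mul(-1, Pow(J, -1)), Pow(J, -1)), J), 2) = Add(Mul(0, J), 2) = Add(0, 2) = 2)
Mul(Function('f')(Add(7, Mul(-1, 3))), Add(-61, 45)) = Mul(2, Add(-61, 45)) = Mul(2, -16) = -32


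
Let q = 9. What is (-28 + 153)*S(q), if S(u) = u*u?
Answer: 10125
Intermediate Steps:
S(u) = u²
(-28 + 153)*S(q) = (-28 + 153)*9² = 125*81 = 10125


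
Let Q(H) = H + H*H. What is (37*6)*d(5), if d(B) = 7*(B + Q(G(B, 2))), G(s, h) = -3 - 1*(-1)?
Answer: 10878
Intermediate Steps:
G(s, h) = -2 (G(s, h) = -3 + 1 = -2)
Q(H) = H + H²
d(B) = 14 + 7*B (d(B) = 7*(B - 2*(1 - 2)) = 7*(B - 2*(-1)) = 7*(B + 2) = 7*(2 + B) = 14 + 7*B)
(37*6)*d(5) = (37*6)*(14 + 7*5) = 222*(14 + 35) = 222*49 = 10878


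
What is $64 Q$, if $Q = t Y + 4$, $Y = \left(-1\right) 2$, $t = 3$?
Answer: $-128$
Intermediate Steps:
$Y = -2$
$Q = -2$ ($Q = 3 \left(-2\right) + 4 = -6 + 4 = -2$)
$64 Q = 64 \left(-2\right) = -128$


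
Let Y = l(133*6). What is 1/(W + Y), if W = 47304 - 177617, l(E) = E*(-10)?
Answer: -1/138293 ≈ -7.2310e-6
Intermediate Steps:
l(E) = -10*E
W = -130313
Y = -7980 (Y = -1330*6 = -10*798 = -7980)
1/(W + Y) = 1/(-130313 - 7980) = 1/(-138293) = -1/138293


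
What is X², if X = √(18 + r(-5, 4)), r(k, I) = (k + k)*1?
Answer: 8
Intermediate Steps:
r(k, I) = 2*k (r(k, I) = (2*k)*1 = 2*k)
X = 2*√2 (X = √(18 + 2*(-5)) = √(18 - 10) = √8 = 2*√2 ≈ 2.8284)
X² = (2*√2)² = 8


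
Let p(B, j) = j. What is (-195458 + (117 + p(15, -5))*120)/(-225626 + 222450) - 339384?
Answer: -538850783/1588 ≈ -3.3933e+5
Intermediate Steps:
(-195458 + (117 + p(15, -5))*120)/(-225626 + 222450) - 339384 = (-195458 + (117 - 5)*120)/(-225626 + 222450) - 339384 = (-195458 + 112*120)/(-3176) - 339384 = (-195458 + 13440)*(-1/3176) - 339384 = -182018*(-1/3176) - 339384 = 91009/1588 - 339384 = -538850783/1588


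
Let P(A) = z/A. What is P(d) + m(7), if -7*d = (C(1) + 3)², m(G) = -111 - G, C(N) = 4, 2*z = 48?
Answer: -850/7 ≈ -121.43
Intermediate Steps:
z = 24 (z = (½)*48 = 24)
d = -7 (d = -(4 + 3)²/7 = -⅐*7² = -⅐*49 = -7)
P(A) = 24/A
P(d) + m(7) = 24/(-7) + (-111 - 1*7) = 24*(-⅐) + (-111 - 7) = -24/7 - 118 = -850/7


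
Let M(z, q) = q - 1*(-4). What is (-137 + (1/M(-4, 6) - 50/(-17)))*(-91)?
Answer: 2072343/170 ≈ 12190.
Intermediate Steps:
M(z, q) = 4 + q (M(z, q) = q + 4 = 4 + q)
(-137 + (1/M(-4, 6) - 50/(-17)))*(-91) = (-137 + (1/(4 + 6) - 50/(-17)))*(-91) = (-137 + (1/10 - 50*(-1/17)))*(-91) = (-137 + (1*(⅒) + 50/17))*(-91) = (-137 + (⅒ + 50/17))*(-91) = (-137 + 517/170)*(-91) = -22773/170*(-91) = 2072343/170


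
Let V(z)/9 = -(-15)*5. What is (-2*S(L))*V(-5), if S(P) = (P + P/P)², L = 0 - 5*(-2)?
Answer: -163350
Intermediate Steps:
L = 10 (L = 0 + 10 = 10)
V(z) = 675 (V(z) = 9*(-(-15)*5) = 9*(-3*(-25)) = 9*75 = 675)
S(P) = (1 + P)² (S(P) = (P + 1)² = (1 + P)²)
(-2*S(L))*V(-5) = -2*(1 + 10)²*675 = -2*11²*675 = -2*121*675 = -242*675 = -163350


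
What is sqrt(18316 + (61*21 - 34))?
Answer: sqrt(19563) ≈ 139.87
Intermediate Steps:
sqrt(18316 + (61*21 - 34)) = sqrt(18316 + (1281 - 34)) = sqrt(18316 + 1247) = sqrt(19563)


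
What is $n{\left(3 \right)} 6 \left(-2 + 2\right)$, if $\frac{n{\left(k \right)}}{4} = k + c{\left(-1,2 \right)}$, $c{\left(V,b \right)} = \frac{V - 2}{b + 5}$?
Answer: $0$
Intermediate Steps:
$c{\left(V,b \right)} = \frac{-2 + V}{5 + b}$
$n{\left(k \right)} = - \frac{12}{7} + 4 k$ ($n{\left(k \right)} = 4 \left(k + \frac{-2 - 1}{5 + 2}\right) = 4 \left(k + \frac{1}{7} \left(-3\right)\right) = 4 \left(k - \frac{3}{7}\right) = 4 \left(- \frac{3}{7} + k\right) = - \frac{12}{7} + 4 k$)
$n{\left(3 \right)} 6 \left(-2 + 2\right) = \left(- \frac{12}{7} + 4 \cdot 3\right) 6 \left(-2 + 2\right) = \left(- \frac{12}{7} + 12\right) 6 \cdot 0 = \frac{72}{7} \cdot 0 = 0$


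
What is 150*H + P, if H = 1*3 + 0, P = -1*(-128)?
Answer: 578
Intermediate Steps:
P = 128
H = 3 (H = 3 + 0 = 3)
150*H + P = 150*3 + 128 = 450 + 128 = 578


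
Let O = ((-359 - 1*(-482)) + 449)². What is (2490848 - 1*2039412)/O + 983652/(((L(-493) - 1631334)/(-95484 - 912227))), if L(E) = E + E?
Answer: 5067462563314387/8344827920 ≈ 6.0726e+5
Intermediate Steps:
L(E) = 2*E
O = 327184 (O = ((-359 + 482) + 449)² = (123 + 449)² = 572² = 327184)
(2490848 - 1*2039412)/O + 983652/(((L(-493) - 1631334)/(-95484 - 912227))) = (2490848 - 1*2039412)/327184 + 983652/(((2*(-493) - 1631334)/(-95484 - 912227))) = (2490848 - 2039412)*(1/327184) + 983652/(((-986 - 1631334)/(-1007711))) = 451436*(1/327184) + 983652/((-1632320*(-1/1007711))) = 112859/81796 + 983652/(1632320/1007711) = 112859/81796 + 983652*(1007711/1632320) = 112859/81796 + 247809235143/408080 = 5067462563314387/8344827920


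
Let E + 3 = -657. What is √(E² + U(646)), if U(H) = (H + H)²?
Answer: 4*√131554 ≈ 1450.8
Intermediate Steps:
E = -660 (E = -3 - 657 = -660)
U(H) = 4*H² (U(H) = (2*H)² = 4*H²)
√(E² + U(646)) = √((-660)² + 4*646²) = √(435600 + 4*417316) = √(435600 + 1669264) = √2104864 = 4*√131554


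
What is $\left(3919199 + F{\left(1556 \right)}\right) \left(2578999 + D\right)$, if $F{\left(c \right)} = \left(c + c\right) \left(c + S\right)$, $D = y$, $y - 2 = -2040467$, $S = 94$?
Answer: $4875886297466$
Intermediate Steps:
$y = -2040465$ ($y = 2 - 2040467 = -2040465$)
$D = -2040465$
$F{\left(c \right)} = 2 c \left(94 + c\right)$ ($F{\left(c \right)} = \left(c + c\right) \left(c + 94\right) = 2 c \left(94 + c\right)$)
$\left(3919199 + F{\left(1556 \right)}\right) \left(2578999 + D\right) = \left(3919199 + 2 \cdot 1556 \left(94 + 1556\right)\right) \left(2578999 - 2040465\right) = \left(3919199 + 2 \cdot 1556 \cdot 1650\right) 538534 = \left(3919199 + 5134800\right) 538534 = 9053999 \cdot 538534 = 4875886297466$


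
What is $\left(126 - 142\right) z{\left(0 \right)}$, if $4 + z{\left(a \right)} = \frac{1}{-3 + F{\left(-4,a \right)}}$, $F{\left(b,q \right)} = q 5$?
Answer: $\frac{208}{3} \approx 69.333$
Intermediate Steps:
$F{\left(b,q \right)} = 5 q$
$z{\left(a \right)} = -4 + \frac{1}{-3 + 5 a}$
$\left(126 - 142\right) z{\left(0 \right)} = \left(126 - 142\right) \frac{13 - 0}{-3 + 5 \cdot 0} = - 16 \frac{13 + 0}{-3 + 0} = - 16 \frac{1}{-3} \cdot 13 = - 16 \left(\left(- \frac{1}{3}\right) 13\right) = \left(-16\right) \left(- \frac{13}{3}\right) = \frac{208}{3}$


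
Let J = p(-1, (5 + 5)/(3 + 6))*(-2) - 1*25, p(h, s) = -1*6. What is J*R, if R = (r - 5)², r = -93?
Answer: -124852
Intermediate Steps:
p(h, s) = -6
R = 9604 (R = (-93 - 5)² = (-98)² = 9604)
J = -13 (J = -6*(-2) - 1*25 = 12 - 25 = -13)
J*R = -13*9604 = -124852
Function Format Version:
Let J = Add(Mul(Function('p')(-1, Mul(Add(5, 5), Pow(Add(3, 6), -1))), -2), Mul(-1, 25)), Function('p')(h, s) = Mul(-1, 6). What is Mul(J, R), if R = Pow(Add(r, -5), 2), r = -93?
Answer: -124852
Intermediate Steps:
Function('p')(h, s) = -6
R = 9604 (R = Pow(Add(-93, -5), 2) = Pow(-98, 2) = 9604)
J = -13 (J = Add(Mul(-6, -2), Mul(-1, 25)) = Add(12, -25) = -13)
Mul(J, R) = Mul(-13, 9604) = -124852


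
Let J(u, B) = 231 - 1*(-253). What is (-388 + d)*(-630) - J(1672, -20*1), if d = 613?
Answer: -142234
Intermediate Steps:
J(u, B) = 484 (J(u, B) = 231 + 253 = 484)
(-388 + d)*(-630) - J(1672, -20*1) = (-388 + 613)*(-630) - 1*484 = 225*(-630) - 484 = -141750 - 484 = -142234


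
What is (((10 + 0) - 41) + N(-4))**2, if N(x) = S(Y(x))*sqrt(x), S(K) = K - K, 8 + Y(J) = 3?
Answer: 961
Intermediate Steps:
Y(J) = -5 (Y(J) = -8 + 3 = -5)
S(K) = 0
N(x) = 0 (N(x) = 0*sqrt(x) = 0)
(((10 + 0) - 41) + N(-4))**2 = (((10 + 0) - 41) + 0)**2 = ((10 - 41) + 0)**2 = (-31 + 0)**2 = (-31)**2 = 961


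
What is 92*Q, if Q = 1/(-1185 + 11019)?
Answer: 46/4917 ≈ 0.0093553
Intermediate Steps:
Q = 1/9834 ≈ 0.00010169
92*Q = 92*(1/9834) = 46/4917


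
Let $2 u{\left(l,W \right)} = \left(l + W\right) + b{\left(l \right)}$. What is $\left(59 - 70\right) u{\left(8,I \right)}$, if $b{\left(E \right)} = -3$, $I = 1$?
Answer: $-33$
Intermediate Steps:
$u{\left(l,W \right)} = - \frac{3}{2} + \frac{W}{2} + \frac{l}{2}$ ($u{\left(l,W \right)} = \frac{\left(l + W\right) - 3}{2} = \frac{\left(W + l\right) - 3}{2} = \frac{-3 + W + l}{2} = - \frac{3}{2} + \frac{W}{2} + \frac{l}{2}$)
$\left(59 - 70\right) u{\left(8,I \right)} = \left(59 - 70\right) \left(- \frac{3}{2} + \frac{1}{2} \cdot 1 + \frac{1}{2} \cdot 8\right) = - 11 \left(- \frac{3}{2} + \frac{1}{2} + 4\right) = \left(-11\right) 3 = -33$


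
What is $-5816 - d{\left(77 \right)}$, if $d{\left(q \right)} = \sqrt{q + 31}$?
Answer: $-5816 - 6 \sqrt{3} \approx -5826.4$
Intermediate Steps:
$d{\left(q \right)} = \sqrt{31 + q}$
$-5816 - d{\left(77 \right)} = -5816 - \sqrt{31 + 77} = -5816 - \sqrt{108} = -5816 - 6 \sqrt{3}$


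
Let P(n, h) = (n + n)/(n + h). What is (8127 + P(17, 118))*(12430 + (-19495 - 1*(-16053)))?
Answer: 3287148284/45 ≈ 7.3048e+7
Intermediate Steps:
P(n, h) = 2*n/(h + n) (P(n, h) = (2*n)/(h + n) = 2*n/(h + n))
(8127 + P(17, 118))*(12430 + (-19495 - 1*(-16053))) = (8127 + 2*17/(118 + 17))*(12430 + (-19495 - 1*(-16053))) = (8127 + 2*17/135)*(12430 + (-19495 + 16053)) = (8127 + 2*17*(1/135))*(12430 - 3442) = (8127 + 34/135)*8988 = (1097179/135)*8988 = 3287148284/45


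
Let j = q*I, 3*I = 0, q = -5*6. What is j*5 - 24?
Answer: -24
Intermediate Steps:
q = -30
I = 0 (I = (⅓)*0 = 0)
j = 0 (j = -30*0 = 0)
j*5 - 24 = 0*5 - 24 = 0 - 24 = -24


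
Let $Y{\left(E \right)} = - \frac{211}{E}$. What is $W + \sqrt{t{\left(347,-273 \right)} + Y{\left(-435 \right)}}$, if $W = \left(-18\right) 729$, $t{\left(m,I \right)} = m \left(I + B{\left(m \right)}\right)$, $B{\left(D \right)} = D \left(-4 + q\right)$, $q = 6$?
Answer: $-13122 + \frac{26 \sqrt{40892610}}{435} \approx -12740.0$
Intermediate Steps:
$B{\left(D \right)} = 2 D$ ($B{\left(D \right)} = D \left(-4 + 6\right) = D 2 = 2 D$)
$t{\left(m,I \right)} = m \left(I + 2 m\right)$
$W = -13122$
$W + \sqrt{t{\left(347,-273 \right)} + Y{\left(-435 \right)}} = -13122 + \sqrt{347 \left(-273 + 2 \cdot 347\right) - \frac{211}{-435}} = -13122 + \sqrt{347 \left(-273 + 694\right) - - \frac{211}{435}} = -13122 + \sqrt{347 \cdot 421 + \frac{211}{435}} = -13122 + \sqrt{146087 + \frac{211}{435}} = -13122 + \sqrt{\frac{63548056}{435}} = -13122 + \frac{26 \sqrt{40892610}}{435}$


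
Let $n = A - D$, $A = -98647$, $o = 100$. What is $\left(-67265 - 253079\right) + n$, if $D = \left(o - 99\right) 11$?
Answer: $-419002$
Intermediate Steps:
$D = 11$ ($D = \left(100 - 99\right) 11 = 1 \cdot 11 = 11$)
$n = -98658$ ($n = -98647 - 11 = -98658$)
$\left(-67265 - 253079\right) + n = \left(-67265 - 253079\right) - 98658 = -320344 - 98658 = -419002$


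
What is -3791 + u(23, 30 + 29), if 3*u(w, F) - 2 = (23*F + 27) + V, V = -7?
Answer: -9994/3 ≈ -3331.3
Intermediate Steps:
u(w, F) = 22/3 + 23*F/3 (u(w, F) = ⅔ + ((23*F + 27) - 7)/3 = ⅔ + ((27 + 23*F) - 7)/3 = ⅔ + (20 + 23*F)/3 = ⅔ + (20/3 + 23*F/3) = 22/3 + 23*F/3)
-3791 + u(23, 30 + 29) = -3791 + (22/3 + 23*(30 + 29)/3) = -3791 + (22/3 + (23/3)*59) = -3791 + (22/3 + 1357/3) = -3791 + 1379/3 = -9994/3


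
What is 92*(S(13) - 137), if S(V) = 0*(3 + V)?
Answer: -12604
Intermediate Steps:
S(V) = 0
92*(S(13) - 137) = 92*(0 - 137) = 92*(-137) = -12604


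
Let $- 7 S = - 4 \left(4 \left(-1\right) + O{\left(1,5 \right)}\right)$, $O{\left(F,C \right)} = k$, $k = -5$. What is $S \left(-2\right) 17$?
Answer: $\frac{1224}{7} \approx 174.86$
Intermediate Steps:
$O{\left(F,C \right)} = -5$
$S = - \frac{36}{7}$ ($S = - \frac{\left(-4\right) \left(4 \left(-1\right) - 5\right)}{7} = - \frac{\left(-4\right) \left(-4 - 5\right)}{7} = - \frac{\left(-4\right) \left(-9\right)}{7} = \left(- \frac{1}{7}\right) 36 = - \frac{36}{7} \approx -5.1429$)
$S \left(-2\right) 17 = \left(- \frac{36}{7}\right) \left(-2\right) 17 = \frac{72}{7} \cdot 17 = \frac{1224}{7}$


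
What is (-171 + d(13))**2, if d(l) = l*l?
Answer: 4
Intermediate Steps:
d(l) = l**2
(-171 + d(13))**2 = (-171 + 13**2)**2 = (-171 + 169)**2 = (-2)**2 = 4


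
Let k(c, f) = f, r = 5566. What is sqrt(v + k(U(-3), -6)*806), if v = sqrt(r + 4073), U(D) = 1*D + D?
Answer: sqrt(-4836 + 9*sqrt(119)) ≈ 68.832*I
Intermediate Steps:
U(D) = 2*D (U(D) = D + D = 2*D)
v = 9*sqrt(119) (v = sqrt(5566 + 4073) = sqrt(9639) = 9*sqrt(119) ≈ 98.178)
sqrt(v + k(U(-3), -6)*806) = sqrt(9*sqrt(119) - 6*806) = sqrt(9*sqrt(119) - 4836) = sqrt(-4836 + 9*sqrt(119))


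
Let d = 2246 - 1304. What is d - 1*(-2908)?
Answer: 3850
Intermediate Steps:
d = 942
d - 1*(-2908) = 942 - 1*(-2908) = 942 + 2908 = 3850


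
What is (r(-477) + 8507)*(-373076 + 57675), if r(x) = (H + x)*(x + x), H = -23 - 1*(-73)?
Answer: -131164236865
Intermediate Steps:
H = 50 (H = -23 + 73 = 50)
r(x) = 2*x*(50 + x) (r(x) = (50 + x)*(x + x) = (50 + x)*(2*x) = 2*x*(50 + x))
(r(-477) + 8507)*(-373076 + 57675) = (2*(-477)*(50 - 477) + 8507)*(-373076 + 57675) = (2*(-477)*(-427) + 8507)*(-315401) = (407358 + 8507)*(-315401) = 415865*(-315401) = -131164236865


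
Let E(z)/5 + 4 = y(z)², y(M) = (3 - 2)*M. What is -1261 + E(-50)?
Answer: 11219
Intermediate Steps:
y(M) = M (y(M) = 1*M = M)
E(z) = -20 + 5*z²
-1261 + E(-50) = -1261 + (-20 + 5*(-50)²) = -1261 + (-20 + 5*2500) = -1261 + (-20 + 12500) = -1261 + 12480 = 11219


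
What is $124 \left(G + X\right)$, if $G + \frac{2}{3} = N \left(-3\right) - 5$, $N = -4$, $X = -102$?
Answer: $- \frac{35588}{3} \approx -11863.0$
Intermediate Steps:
$G = \frac{19}{3}$ ($G = - \frac{2}{3} - -7 = - \frac{2}{3} + \left(12 - 5\right) = - \frac{2}{3} + 7 = \frac{19}{3} \approx 6.3333$)
$124 \left(G + X\right) = 124 \left(\frac{19}{3} - 102\right) = 124 \left(- \frac{287}{3}\right) = - \frac{35588}{3}$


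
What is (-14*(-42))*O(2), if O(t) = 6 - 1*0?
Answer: 3528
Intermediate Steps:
O(t) = 6 (O(t) = 6 + 0 = 6)
(-14*(-42))*O(2) = -14*(-42)*6 = 588*6 = 3528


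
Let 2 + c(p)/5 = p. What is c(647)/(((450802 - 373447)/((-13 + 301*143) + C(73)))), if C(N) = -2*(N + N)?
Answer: 3062890/1719 ≈ 1781.8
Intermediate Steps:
C(N) = -4*N
c(p) = -10 + 5*p
c(647)/(((450802 - 373447)/((-13 + 301*143) + C(73)))) = (-10 + 5*647)/(((450802 - 373447)/((-13 + 301*143) - 4*73))) = (-10 + 3235)/((77355/((-13 + 43043) - 292))) = 3225/((77355/(43030 - 292))) = 3225/((77355/42738)) = 3225/((77355*(1/42738))) = 3225/(25785/14246) = 3225*(14246/25785) = 3062890/1719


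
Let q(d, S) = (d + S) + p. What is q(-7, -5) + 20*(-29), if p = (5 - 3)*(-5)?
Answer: -602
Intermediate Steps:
p = -10 (p = 2*(-5) = -10)
q(d, S) = -10 + S + d (q(d, S) = (d + S) - 10 = (S + d) - 10 = -10 + S + d)
q(-7, -5) + 20*(-29) = (-10 - 5 - 7) + 20*(-29) = -22 - 580 = -602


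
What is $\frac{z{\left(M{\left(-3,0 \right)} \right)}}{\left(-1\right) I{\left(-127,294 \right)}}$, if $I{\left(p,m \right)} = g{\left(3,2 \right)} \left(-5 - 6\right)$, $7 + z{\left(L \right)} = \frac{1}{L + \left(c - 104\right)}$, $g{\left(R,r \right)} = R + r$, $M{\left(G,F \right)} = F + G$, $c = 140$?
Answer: $- \frac{46}{363} \approx -0.12672$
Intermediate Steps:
$z{\left(L \right)} = -7 + \frac{1}{36 + L}$ ($z{\left(L \right)} = -7 + \frac{1}{L + \left(140 - 104\right)} = -7 + \frac{1}{L + 36} = -7 + \frac{1}{36 + L}$)
$I{\left(p,m \right)} = -55$ ($I{\left(p,m \right)} = \left(3 + 2\right) \left(-5 - 6\right) = 5 \left(-11\right) = -55$)
$\frac{z{\left(M{\left(-3,0 \right)} \right)}}{\left(-1\right) I{\left(-127,294 \right)}} = \frac{\frac{1}{36 + \left(0 - 3\right)} \left(-251 - 7 \left(0 - 3\right)\right)}{\left(-1\right) \left(-55\right)} = \frac{\frac{1}{36 - 3} \left(-251 - -21\right)}{55} = \frac{-251 + 21}{33} \cdot \frac{1}{55} = \frac{1}{33} \left(-230\right) \frac{1}{55} = \left(- \frac{230}{33}\right) \frac{1}{55} = - \frac{46}{363}$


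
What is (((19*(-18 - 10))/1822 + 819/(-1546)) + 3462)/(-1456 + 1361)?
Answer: -4874744227/133798570 ≈ -36.433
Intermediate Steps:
(((19*(-18 - 10))/1822 + 819/(-1546)) + 3462)/(-1456 + 1361) = (((19*(-28))*(1/1822) + 819*(-1/1546)) + 3462)/(-95) = ((-532*1/1822 - 819/1546) + 3462)*(-1/95) = ((-266/911 - 819/1546) + 3462)*(-1/95) = (-1157345/1408406 + 3462)*(-1/95) = (4874744227/1408406)*(-1/95) = -4874744227/133798570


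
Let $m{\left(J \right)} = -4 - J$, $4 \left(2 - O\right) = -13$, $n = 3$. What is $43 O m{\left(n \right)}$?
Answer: $- \frac{6321}{4} \approx -1580.3$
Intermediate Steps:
$O = \frac{21}{4}$ ($O = 2 - - \frac{13}{4} = 2 + \frac{13}{4} = \frac{21}{4} \approx 5.25$)
$43 O m{\left(n \right)} = 43 \cdot \frac{21}{4} \left(-4 - 3\right) = \frac{903 \left(-4 - 3\right)}{4} = \frac{903}{4} \left(-7\right) = - \frac{6321}{4}$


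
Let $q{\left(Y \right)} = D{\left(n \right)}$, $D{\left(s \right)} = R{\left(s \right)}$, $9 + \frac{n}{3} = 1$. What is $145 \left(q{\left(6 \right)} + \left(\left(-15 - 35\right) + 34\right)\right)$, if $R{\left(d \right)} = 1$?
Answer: $-2175$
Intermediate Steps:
$n = -24$ ($n = -27 + 3 \cdot 1 = -27 + 3 = -24$)
$D{\left(s \right)} = 1$
$q{\left(Y \right)} = 1$
$145 \left(q{\left(6 \right)} + \left(\left(-15 - 35\right) + 34\right)\right) = 145 \left(1 + \left(\left(-15 - 35\right) + 34\right)\right) = 145 \left(1 + \left(-50 + 34\right)\right) = 145 \left(1 - 16\right) = 145 \left(-15\right) = -2175$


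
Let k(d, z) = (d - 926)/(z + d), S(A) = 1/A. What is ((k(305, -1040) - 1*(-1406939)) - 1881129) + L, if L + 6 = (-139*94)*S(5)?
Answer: -116818047/245 ≈ -4.7681e+5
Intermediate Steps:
S(A) = 1/A
k(d, z) = (-926 + d)/(d + z)
L = -13096/5 (L = -6 - 139*94/5 = -6 - 13066*⅕ = -6 - 13066/5 = -13096/5 ≈ -2619.2)
((k(305, -1040) - 1*(-1406939)) - 1881129) + L = (((-926 + 305)/(305 - 1040) - 1*(-1406939)) - 1881129) - 13096/5 = ((-621/(-735) + 1406939) - 1881129) - 13096/5 = ((-1/735*(-621) + 1406939) - 1881129) - 13096/5 = ((207/245 + 1406939) - 1881129) - 13096/5 = (344700262/245 - 1881129) - 13096/5 = -116176343/245 - 13096/5 = -116818047/245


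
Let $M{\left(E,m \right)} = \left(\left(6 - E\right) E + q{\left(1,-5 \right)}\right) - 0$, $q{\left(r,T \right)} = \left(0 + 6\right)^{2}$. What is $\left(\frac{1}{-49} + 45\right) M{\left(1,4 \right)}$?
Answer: $\frac{90364}{49} \approx 1844.2$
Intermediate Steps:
$q{\left(r,T \right)} = 36$ ($q{\left(r,T \right)} = 6^{2} = 36$)
$M{\left(E,m \right)} = 36 + E \left(6 - E\right)$ ($M{\left(E,m \right)} = \left(\left(6 - E\right) E + 36\right) - 0 = \left(E \left(6 - E\right) + 36\right) + 0 = \left(36 + E \left(6 - E\right)\right) + 0 = 36 + E \left(6 - E\right)$)
$\left(\frac{1}{-49} + 45\right) M{\left(1,4 \right)} = \left(\frac{1}{-49} + 45\right) \left(36 - 1^{2} + 6 \cdot 1\right) = \left(- \frac{1}{49} + 45\right) \left(36 - 1 + 6\right) = \frac{2204 \left(36 - 1 + 6\right)}{49} = \frac{2204}{49} \cdot 41 = \frac{90364}{49}$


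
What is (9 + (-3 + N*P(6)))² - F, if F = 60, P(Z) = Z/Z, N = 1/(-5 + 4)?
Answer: -35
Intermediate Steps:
N = -1 (N = 1/(-1) = -1)
P(Z) = 1
(9 + (-3 + N*P(6)))² - F = (9 + (-3 - 1*1))² - 1*60 = (9 + (-3 - 1))² - 60 = (9 - 4)² - 60 = 5² - 60 = 25 - 60 = -35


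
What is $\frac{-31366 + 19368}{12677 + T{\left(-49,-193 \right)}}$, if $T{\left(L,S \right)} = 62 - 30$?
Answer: $- \frac{11998}{12709} \approx -0.94406$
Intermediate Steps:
$T{\left(L,S \right)} = 32$
$\frac{-31366 + 19368}{12677 + T{\left(-49,-193 \right)}} = \frac{-31366 + 19368}{12677 + 32} = - \frac{11998}{12709}$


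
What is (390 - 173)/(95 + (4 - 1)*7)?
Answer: 217/116 ≈ 1.8707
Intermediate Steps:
(390 - 173)/(95 + (4 - 1)*7) = 217/(95 + 3*7) = 217/(95 + 21) = 217/116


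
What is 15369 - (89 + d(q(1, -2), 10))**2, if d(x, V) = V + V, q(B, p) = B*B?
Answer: 3488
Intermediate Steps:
q(B, p) = B**2
d(x, V) = 2*V
15369 - (89 + d(q(1, -2), 10))**2 = 15369 - (89 + 2*10)**2 = 15369 - (89 + 20)**2 = 15369 - 1*109**2 = 15369 - 1*11881 = 15369 - 11881 = 3488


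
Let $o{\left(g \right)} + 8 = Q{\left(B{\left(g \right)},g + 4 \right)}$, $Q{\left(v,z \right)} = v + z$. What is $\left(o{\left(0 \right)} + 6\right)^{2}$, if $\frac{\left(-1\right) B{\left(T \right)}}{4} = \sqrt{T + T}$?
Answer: $4$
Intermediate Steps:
$B{\left(T \right)} = - 4 \sqrt{2} \sqrt{T}$ ($B{\left(T \right)} = - 4 \sqrt{T + T} = - 4 \sqrt{2 T} = - 4 \sqrt{2} \sqrt{T}$)
$o{\left(g \right)} = -4 + g - 4 \sqrt{2} \sqrt{g}$ ($o{\left(g \right)} = -8 - \left(-4 - g + 4 \sqrt{2} \sqrt{g}\right) = -8 + \left(4 + g - 4 \sqrt{2} \sqrt{g}\right) = -4 + g - 4 \sqrt{2} \sqrt{g}$)
$\left(o{\left(0 \right)} + 6\right)^{2} = \left(\left(-4 + 0 - 4 \sqrt{2} \sqrt{0}\right) + 6\right)^{2} = \left(\left(-4 + 0 - 4 \sqrt{2} \cdot 0\right) + 6\right)^{2} = \left(\left(-4 + 0 + 0\right) + 6\right)^{2} = \left(-4 + 6\right)^{2} = 2^{2} = 4$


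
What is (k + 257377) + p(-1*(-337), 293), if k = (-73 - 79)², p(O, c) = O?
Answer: 280818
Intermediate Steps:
k = 23104 (k = (-152)² = 23104)
(k + 257377) + p(-1*(-337), 293) = (23104 + 257377) - 1*(-337) = 280481 + 337 = 280818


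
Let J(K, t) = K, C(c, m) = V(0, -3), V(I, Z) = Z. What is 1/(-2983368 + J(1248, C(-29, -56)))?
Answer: -1/2982120 ≈ -3.3533e-7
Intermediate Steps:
C(c, m) = -3
1/(-2983368 + J(1248, C(-29, -56))) = 1/(-2983368 + 1248) = 1/(-2982120) = -1/2982120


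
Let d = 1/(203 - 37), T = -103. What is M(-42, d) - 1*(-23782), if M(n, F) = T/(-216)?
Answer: 5137015/216 ≈ 23782.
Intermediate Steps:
d = 1/166 ≈ 0.0060241
M(n, F) = 103/216 (M(n, F) = -103/(-216) = -103*(-1/216) = 103/216)
M(-42, d) - 1*(-23782) = 103/216 - 1*(-23782) = 103/216 + 23782 = 5137015/216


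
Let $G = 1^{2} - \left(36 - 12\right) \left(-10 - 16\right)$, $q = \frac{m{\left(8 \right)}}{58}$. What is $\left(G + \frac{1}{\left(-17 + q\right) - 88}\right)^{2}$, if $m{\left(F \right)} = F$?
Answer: $\frac{3612265155216}{9247681} \approx 3.9061 \cdot 10^{5}$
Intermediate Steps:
$q = \frac{4}{29}$ ($q = \frac{8}{58} = 8 \cdot \frac{1}{58} = \frac{4}{29} \approx 0.13793$)
$G = 625$ ($G = 1 - 24 \left(-26\right) = 1 - -624 = 1 + 624 = 625$)
$\left(G + \frac{1}{\left(-17 + q\right) - 88}\right)^{2} = \left(625 + \frac{1}{\left(-17 + \frac{4}{29}\right) - 88}\right)^{2} = \left(625 + \frac{1}{- \frac{489}{29} - 88}\right)^{2} = \left(625 + \frac{1}{- \frac{3041}{29}}\right)^{2} = \left(625 - \frac{29}{3041}\right)^{2} = \left(\frac{1900596}{3041}\right)^{2} = \frac{3612265155216}{9247681}$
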